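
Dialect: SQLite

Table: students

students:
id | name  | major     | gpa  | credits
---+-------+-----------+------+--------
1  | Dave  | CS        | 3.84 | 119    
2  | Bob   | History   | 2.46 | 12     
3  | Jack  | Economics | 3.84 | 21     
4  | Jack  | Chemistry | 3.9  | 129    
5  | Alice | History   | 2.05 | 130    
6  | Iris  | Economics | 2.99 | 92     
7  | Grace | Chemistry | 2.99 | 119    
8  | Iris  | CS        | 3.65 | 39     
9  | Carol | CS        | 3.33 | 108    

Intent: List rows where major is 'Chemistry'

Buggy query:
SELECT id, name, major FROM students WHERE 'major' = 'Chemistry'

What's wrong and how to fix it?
Bug: 'major' in single quotes is a string literal, not the column; the comparison is literal-vs-literal and never true

Fix: Remove the quotes around the column name (or use double quotes for an identifier)

Corrected query:
SELECT id, name, major FROM students WHERE major = 'Chemistry'

Result:
id | name  | major    
---+-------+----------
4  | Jack  | Chemistry
7  | Grace | Chemistry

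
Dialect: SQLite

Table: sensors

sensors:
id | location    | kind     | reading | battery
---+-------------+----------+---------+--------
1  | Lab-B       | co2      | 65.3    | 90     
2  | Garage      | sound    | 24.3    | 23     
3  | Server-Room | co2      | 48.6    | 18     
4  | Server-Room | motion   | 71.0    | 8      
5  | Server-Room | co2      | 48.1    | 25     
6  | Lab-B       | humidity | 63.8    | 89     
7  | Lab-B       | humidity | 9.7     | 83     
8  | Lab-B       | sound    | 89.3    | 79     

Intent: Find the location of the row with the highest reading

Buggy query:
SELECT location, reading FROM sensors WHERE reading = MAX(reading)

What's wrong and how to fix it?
Bug: WHERE is evaluated per row; an aggregate over the whole table isn't defined there

Fix: Wrap MAX in a scalar subquery so WHERE compares against a single value

Corrected query:
SELECT location, reading FROM sensors WHERE reading = (SELECT MAX(reading) FROM sensors)

Result:
location | reading
---------+--------
Lab-B    | 89.3   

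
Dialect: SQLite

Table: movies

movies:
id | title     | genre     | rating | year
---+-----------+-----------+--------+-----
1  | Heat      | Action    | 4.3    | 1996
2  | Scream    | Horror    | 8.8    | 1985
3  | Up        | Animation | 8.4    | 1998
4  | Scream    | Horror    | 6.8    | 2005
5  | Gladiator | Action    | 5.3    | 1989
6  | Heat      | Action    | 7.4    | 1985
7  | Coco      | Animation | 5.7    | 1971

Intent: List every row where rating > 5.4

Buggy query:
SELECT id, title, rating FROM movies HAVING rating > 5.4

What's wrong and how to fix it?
Bug: HAVING filters the output of aggregation, but this query has no GROUP BY and no aggregate functions, so SQLite rejects it (HAVING clause on a non-aggregate query); the condition here is per row

Fix: Replace HAVING with WHERE since the condition applies to individual rows

Corrected query:
SELECT id, title, rating FROM movies WHERE rating > 5.4

Result:
id | title  | rating
---+--------+-------
2  | Scream | 8.8   
3  | Up     | 8.4   
4  | Scream | 6.8   
6  | Heat   | 7.4   
7  | Coco   | 5.7   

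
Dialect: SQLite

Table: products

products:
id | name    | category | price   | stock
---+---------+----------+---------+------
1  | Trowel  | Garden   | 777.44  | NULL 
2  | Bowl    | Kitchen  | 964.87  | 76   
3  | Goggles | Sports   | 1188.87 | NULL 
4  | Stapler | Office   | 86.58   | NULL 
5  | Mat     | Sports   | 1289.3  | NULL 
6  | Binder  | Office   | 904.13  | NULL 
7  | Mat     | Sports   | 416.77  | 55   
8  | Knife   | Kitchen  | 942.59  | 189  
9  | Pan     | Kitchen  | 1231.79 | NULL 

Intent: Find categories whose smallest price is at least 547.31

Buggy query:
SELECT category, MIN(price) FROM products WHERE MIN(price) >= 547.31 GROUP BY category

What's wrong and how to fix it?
Bug: Aggregates like MIN are computed per group after WHERE runs

Fix: Replace WHERE with HAVING after the GROUP BY

Corrected query:
SELECT category, MIN(price) FROM products GROUP BY category HAVING MIN(price) >= 547.31

Result:
category | MIN(price)
---------+-----------
Garden   | 777.44    
Kitchen  | 942.59    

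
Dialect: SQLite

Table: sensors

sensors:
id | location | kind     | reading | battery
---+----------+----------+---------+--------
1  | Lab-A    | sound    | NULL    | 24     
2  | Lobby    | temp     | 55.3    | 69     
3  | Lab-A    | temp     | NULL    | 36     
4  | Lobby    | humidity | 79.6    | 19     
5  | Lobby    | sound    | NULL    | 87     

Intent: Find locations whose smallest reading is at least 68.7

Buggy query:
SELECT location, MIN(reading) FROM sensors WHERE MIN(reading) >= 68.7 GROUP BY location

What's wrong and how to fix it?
Bug: Aggregates like MIN are computed per group after WHERE runs

Fix: Replace WHERE with HAVING after the GROUP BY

Corrected query:
SELECT location, MIN(reading) FROM sensors GROUP BY location HAVING MIN(reading) >= 68.7

Result:
(no rows)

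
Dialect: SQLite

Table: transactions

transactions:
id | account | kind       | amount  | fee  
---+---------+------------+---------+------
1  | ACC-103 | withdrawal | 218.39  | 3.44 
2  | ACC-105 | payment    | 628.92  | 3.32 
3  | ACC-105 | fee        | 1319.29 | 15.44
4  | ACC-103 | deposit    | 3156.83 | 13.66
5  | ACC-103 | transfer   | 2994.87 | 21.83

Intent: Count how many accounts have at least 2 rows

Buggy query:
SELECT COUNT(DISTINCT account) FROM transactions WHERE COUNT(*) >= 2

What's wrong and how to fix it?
Bug: WHERE filters individual rows, not groups, so a group-level COUNT is invalid there

Fix: Use a subquery that GROUPs and filters with HAVING, then count its rows

Corrected query:
SELECT COUNT(*) FROM (SELECT account FROM transactions GROUP BY account HAVING COUNT(*) >= 2)

Result:
COUNT(*)
--------
2       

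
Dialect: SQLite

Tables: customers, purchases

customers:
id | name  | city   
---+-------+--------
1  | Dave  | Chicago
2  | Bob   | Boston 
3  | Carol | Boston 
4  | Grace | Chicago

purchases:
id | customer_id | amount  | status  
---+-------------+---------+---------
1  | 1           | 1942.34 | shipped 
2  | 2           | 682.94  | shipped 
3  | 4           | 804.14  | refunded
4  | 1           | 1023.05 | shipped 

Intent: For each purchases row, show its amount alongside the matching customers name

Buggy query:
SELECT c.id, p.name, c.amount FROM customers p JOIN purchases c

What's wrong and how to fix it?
Bug: JOIN with no ON clause produces a cartesian product; every purchases row pairs with every customers row

Fix: Specify the join condition linking the foreign key to the parent id

Corrected query:
SELECT c.id, p.name, c.amount FROM customers p JOIN purchases c ON c.customer_id = p.id

Result:
id | name  | amount 
---+-------+--------
1  | Dave  | 1942.34
2  | Bob   | 682.94 
3  | Grace | 804.14 
4  | Dave  | 1023.05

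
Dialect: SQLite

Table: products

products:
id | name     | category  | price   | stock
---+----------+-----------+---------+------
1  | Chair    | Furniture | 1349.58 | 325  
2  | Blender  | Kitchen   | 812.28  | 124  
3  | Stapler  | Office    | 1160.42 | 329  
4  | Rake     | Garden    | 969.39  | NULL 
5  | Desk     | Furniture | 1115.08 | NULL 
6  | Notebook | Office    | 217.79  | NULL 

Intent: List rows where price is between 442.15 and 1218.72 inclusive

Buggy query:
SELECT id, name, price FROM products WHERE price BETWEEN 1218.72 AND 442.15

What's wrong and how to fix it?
Bug: The bounds are reversed; BETWEEN a AND b requires a <= b to match anything

Fix: Write BETWEEN 442.15 AND 1218.72

Corrected query:
SELECT id, name, price FROM products WHERE price BETWEEN 442.15 AND 1218.72

Result:
id | name    | price  
---+---------+--------
2  | Blender | 812.28 
3  | Stapler | 1160.42
4  | Rake    | 969.39 
5  | Desk    | 1115.08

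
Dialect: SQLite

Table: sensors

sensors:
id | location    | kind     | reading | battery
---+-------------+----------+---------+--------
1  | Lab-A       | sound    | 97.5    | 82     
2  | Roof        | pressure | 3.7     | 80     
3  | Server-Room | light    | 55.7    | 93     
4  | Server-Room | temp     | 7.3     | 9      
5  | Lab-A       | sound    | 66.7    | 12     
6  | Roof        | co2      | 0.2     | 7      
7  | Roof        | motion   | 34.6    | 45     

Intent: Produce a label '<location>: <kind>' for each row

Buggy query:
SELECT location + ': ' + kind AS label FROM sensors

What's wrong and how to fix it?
Bug: SQLite uses || for string concatenation; + coerces text to numbers (yielding 0)

Fix: Replace + with || to concatenate text

Corrected query:
SELECT location || ': ' || kind AS label FROM sensors

Result:
label             
------------------
Lab-A: sound      
Roof: pressure    
Server-Room: light
Server-Room: temp 
Lab-A: sound      
Roof: co2         
Roof: motion      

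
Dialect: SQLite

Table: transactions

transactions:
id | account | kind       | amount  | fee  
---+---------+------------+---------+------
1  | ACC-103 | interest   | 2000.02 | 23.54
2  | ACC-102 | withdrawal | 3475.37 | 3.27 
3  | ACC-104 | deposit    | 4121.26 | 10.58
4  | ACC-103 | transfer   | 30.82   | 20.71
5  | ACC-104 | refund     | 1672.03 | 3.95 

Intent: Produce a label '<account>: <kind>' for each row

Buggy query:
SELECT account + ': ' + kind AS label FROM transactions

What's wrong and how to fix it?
Bug: '+' is numeric addition; on text columns SQLite converts them to 0 instead of concatenating

Fix: Replace + with || to concatenate text

Corrected query:
SELECT account || ': ' || kind AS label FROM transactions

Result:
label              
-------------------
ACC-103: interest  
ACC-102: withdrawal
ACC-104: deposit   
ACC-103: transfer  
ACC-104: refund    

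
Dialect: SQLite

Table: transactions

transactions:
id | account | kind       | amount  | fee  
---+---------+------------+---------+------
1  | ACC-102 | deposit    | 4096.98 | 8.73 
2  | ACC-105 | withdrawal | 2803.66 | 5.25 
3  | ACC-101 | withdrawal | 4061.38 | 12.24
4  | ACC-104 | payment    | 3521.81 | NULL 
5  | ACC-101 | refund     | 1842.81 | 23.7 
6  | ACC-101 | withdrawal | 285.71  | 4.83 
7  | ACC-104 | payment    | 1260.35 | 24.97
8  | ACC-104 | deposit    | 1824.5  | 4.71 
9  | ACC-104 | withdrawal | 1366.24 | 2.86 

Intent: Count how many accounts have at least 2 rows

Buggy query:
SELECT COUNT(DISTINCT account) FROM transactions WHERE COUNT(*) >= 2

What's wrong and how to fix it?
Bug: COUNT(*) cannot appear in WHERE; the per-group count doesn't exist yet

Fix: Group first with HAVING COUNT(*) >= 2, then COUNT the resulting groups

Corrected query:
SELECT COUNT(*) FROM (SELECT account FROM transactions GROUP BY account HAVING COUNT(*) >= 2)

Result:
COUNT(*)
--------
2       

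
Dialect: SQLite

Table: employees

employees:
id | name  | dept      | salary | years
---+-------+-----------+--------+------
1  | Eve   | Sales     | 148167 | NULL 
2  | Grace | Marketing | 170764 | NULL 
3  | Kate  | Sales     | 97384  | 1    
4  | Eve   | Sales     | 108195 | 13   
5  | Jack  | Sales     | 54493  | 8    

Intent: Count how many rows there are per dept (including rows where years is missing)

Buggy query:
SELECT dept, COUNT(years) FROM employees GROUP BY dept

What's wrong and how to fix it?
Bug: COUNT(years) skips NULLs, so groups with missing years are undercounted

Fix: Replace COUNT(years) with COUNT(*)

Corrected query:
SELECT dept, COUNT(*) FROM employees GROUP BY dept

Result:
dept      | COUNT(*)
----------+---------
Marketing | 1       
Sales     | 4       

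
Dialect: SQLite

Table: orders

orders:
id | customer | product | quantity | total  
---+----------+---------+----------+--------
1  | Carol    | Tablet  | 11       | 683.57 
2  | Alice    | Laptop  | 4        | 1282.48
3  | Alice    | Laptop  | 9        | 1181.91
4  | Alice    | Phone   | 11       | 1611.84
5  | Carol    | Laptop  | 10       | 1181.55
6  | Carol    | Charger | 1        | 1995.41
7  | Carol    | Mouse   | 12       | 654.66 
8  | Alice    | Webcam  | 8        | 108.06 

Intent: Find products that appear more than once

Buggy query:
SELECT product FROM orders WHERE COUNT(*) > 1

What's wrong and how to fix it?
Bug: WHERE can't reference COUNT(*); aggregates are computed after WHERE

Fix: GROUP BY product, then filter groups with HAVING COUNT(*) > 1

Corrected query:
SELECT product FROM orders GROUP BY product HAVING COUNT(*) > 1

Result:
product
-------
Laptop 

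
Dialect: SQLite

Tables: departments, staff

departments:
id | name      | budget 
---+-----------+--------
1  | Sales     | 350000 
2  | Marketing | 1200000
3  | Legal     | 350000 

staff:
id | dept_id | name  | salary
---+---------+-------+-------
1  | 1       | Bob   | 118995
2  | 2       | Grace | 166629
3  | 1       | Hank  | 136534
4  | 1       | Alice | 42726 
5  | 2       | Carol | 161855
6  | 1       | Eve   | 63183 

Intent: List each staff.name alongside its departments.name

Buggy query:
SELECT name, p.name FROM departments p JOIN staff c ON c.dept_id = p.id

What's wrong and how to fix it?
Bug: 'name' exists in both joined tables, so the database can't tell which one is meant

Fix: Prefix ambiguous columns with the table alias

Corrected query:
SELECT c.name, p.name FROM departments p JOIN staff c ON c.dept_id = p.id

Result:
name  | name     
------+----------
Bob   | Sales    
Grace | Marketing
Hank  | Sales    
Alice | Sales    
Carol | Marketing
Eve   | Sales    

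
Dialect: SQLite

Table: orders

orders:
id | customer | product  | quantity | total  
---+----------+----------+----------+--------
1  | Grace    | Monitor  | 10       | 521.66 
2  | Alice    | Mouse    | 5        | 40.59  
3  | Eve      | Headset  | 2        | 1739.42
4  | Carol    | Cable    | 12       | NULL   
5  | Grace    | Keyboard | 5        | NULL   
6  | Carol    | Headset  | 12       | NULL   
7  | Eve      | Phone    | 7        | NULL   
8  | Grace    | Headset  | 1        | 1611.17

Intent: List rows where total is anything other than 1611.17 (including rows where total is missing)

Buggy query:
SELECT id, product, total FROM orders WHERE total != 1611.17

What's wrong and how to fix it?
Bug: 'total != 1611.17' is unknown when total is NULL, so NULL rows are silently excluded

Fix: Add an explicit OR total IS NULL to include the missing-value rows

Corrected query:
SELECT id, product, total FROM orders WHERE total != 1611.17 OR total IS NULL

Result:
id | product  | total  
---+----------+--------
1  | Monitor  | 521.66 
2  | Mouse    | 40.59  
3  | Headset  | 1739.42
4  | Cable    | NULL   
5  | Keyboard | NULL   
6  | Headset  | NULL   
7  | Phone    | NULL   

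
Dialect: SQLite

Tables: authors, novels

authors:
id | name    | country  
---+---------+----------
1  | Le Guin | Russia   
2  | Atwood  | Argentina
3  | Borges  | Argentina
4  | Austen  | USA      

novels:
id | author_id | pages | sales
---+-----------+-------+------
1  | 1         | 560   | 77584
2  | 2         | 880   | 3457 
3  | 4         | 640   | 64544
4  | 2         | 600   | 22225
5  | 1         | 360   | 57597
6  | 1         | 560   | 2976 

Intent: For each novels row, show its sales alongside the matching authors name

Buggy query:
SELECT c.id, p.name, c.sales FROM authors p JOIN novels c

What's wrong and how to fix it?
Bug: JOIN with no ON clause produces a cartesian product; every novels row pairs with every authors row

Fix: Specify the join condition linking the foreign key to the parent id

Corrected query:
SELECT c.id, p.name, c.sales FROM authors p JOIN novels c ON c.author_id = p.id

Result:
id | name    | sales
---+---------+------
1  | Le Guin | 77584
2  | Atwood  | 3457 
3  | Austen  | 64544
4  | Atwood  | 22225
5  | Le Guin | 57597
6  | Le Guin | 2976 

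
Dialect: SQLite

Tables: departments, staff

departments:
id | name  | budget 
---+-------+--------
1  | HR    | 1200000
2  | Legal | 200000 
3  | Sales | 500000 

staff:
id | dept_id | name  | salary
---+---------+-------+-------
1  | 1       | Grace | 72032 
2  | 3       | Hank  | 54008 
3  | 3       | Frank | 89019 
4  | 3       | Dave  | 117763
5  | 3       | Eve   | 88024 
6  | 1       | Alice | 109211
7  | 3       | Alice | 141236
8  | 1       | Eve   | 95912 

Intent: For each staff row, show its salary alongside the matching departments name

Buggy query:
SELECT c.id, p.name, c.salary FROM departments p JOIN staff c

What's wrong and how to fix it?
Bug: Missing join condition: each staff row is matched to all departments rows instead of just its own

Fix: Specify the join condition linking the foreign key to the parent id

Corrected query:
SELECT c.id, p.name, c.salary FROM departments p JOIN staff c ON c.dept_id = p.id

Result:
id | name  | salary
---+-------+-------
1  | HR    | 72032 
2  | Sales | 54008 
3  | Sales | 89019 
4  | Sales | 117763
5  | Sales | 88024 
6  | HR    | 109211
7  | Sales | 141236
8  | HR    | 95912 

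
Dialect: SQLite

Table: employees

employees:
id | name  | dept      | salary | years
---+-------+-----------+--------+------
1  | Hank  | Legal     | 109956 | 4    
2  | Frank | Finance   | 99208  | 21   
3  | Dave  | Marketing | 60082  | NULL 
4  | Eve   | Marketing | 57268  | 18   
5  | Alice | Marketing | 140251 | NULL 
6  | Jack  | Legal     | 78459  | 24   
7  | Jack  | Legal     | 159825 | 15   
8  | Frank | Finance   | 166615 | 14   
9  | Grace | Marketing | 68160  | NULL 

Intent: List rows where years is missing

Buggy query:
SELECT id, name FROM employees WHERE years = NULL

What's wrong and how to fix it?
Bug: '= NULL' is always unknown in SQL three-valued logic, so no rows match

Fix: Use IS NULL to test for NULL

Corrected query:
SELECT id, name FROM employees WHERE years IS NULL

Result:
id | name 
---+------
3  | Dave 
5  | Alice
9  | Grace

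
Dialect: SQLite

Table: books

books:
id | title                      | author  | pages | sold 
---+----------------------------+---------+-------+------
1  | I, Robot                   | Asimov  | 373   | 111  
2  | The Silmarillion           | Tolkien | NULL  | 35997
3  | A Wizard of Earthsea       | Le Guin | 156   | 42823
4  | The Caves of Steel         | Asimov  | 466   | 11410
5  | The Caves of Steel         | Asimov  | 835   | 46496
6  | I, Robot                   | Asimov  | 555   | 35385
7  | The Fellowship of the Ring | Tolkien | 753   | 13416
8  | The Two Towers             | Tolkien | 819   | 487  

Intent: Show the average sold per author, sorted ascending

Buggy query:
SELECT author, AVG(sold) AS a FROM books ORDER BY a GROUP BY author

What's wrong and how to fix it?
Bug: GROUP BY must precede ORDER BY

Fix: Move ORDER BY to the end, after GROUP BY

Corrected query:
SELECT author, AVG(sold) AS a FROM books GROUP BY author ORDER BY a

Result:
author  | a           
--------+-------------
Tolkien | 16633.333333
Asimov  | 23350.5     
Le Guin | 42823       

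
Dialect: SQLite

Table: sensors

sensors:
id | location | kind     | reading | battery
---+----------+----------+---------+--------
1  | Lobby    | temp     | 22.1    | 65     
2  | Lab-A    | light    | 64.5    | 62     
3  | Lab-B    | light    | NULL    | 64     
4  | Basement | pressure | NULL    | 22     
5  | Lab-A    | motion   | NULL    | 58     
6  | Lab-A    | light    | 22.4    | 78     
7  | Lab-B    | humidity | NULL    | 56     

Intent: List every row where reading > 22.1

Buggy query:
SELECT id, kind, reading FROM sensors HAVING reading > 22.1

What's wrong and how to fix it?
Bug: HAVING filters the output of aggregation, but this query has no GROUP BY and no aggregate functions, so SQLite rejects it (HAVING clause on a non-aggregate query); the condition here is per row

Fix: Replace HAVING with WHERE since the condition applies to individual rows

Corrected query:
SELECT id, kind, reading FROM sensors WHERE reading > 22.1

Result:
id | kind  | reading
---+-------+--------
2  | light | 64.5   
6  | light | 22.4   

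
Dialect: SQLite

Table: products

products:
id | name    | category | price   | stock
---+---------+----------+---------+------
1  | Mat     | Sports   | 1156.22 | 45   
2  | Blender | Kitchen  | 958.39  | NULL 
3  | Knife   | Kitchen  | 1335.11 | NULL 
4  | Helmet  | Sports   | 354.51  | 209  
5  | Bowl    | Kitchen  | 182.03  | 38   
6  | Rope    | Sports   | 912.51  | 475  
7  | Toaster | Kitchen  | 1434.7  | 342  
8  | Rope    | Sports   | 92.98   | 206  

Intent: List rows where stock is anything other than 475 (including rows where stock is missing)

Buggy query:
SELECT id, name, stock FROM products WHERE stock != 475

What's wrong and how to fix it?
Bug: 'stock != 475' is unknown when stock is NULL, so NULL rows are silently excluded

Fix: Handle NULL separately with IS NULL alongside the inequality

Corrected query:
SELECT id, name, stock FROM products WHERE stock != 475 OR stock IS NULL

Result:
id | name    | stock
---+---------+------
1  | Mat     | 45   
2  | Blender | NULL 
3  | Knife   | NULL 
4  | Helmet  | 209  
5  | Bowl    | 38   
7  | Toaster | 342  
8  | Rope    | 206  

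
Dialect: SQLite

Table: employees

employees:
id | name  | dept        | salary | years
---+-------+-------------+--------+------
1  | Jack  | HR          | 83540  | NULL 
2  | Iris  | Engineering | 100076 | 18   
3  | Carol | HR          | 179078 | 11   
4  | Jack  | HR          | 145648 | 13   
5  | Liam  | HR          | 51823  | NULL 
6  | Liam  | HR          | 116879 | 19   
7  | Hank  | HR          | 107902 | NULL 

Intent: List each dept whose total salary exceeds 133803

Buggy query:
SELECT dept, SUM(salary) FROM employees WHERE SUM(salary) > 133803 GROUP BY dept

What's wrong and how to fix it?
Bug: Aggregate functions cannot appear in a WHERE clause

Fix: Use HAVING (which filters groups after aggregation) instead of WHERE

Corrected query:
SELECT dept, SUM(salary) FROM employees GROUP BY dept HAVING SUM(salary) > 133803

Result:
dept | SUM(salary)
-----+------------
HR   | 684870     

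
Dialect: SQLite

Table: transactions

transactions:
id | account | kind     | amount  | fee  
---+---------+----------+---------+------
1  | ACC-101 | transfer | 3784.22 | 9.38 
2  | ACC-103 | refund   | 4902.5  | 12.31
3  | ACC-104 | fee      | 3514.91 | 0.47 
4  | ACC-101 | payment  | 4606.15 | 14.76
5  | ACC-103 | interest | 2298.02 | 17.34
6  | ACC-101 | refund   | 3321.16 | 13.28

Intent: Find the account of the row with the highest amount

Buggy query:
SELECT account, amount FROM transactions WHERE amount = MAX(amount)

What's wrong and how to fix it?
Bug: WHERE is evaluated per row; an aggregate over the whole table isn't defined there

Fix: Wrap MAX in a scalar subquery so WHERE compares against a single value

Corrected query:
SELECT account, amount FROM transactions WHERE amount = (SELECT MAX(amount) FROM transactions)

Result:
account | amount
--------+-------
ACC-103 | 4902.5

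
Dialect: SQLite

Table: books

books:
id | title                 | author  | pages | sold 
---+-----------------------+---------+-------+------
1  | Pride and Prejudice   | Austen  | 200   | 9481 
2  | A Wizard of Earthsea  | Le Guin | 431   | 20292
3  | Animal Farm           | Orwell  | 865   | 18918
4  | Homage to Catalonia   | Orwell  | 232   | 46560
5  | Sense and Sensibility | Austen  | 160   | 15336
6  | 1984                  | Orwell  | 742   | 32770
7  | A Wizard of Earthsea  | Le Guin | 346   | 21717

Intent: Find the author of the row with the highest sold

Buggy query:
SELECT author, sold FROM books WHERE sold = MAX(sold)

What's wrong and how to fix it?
Bug: MAX(sold) is an aggregate and cannot be used directly in WHERE

Fix: Use a subquery: WHERE sold = (SELECT MAX(sold) FROM books)

Corrected query:
SELECT author, sold FROM books WHERE sold = (SELECT MAX(sold) FROM books)

Result:
author | sold 
-------+------
Orwell | 46560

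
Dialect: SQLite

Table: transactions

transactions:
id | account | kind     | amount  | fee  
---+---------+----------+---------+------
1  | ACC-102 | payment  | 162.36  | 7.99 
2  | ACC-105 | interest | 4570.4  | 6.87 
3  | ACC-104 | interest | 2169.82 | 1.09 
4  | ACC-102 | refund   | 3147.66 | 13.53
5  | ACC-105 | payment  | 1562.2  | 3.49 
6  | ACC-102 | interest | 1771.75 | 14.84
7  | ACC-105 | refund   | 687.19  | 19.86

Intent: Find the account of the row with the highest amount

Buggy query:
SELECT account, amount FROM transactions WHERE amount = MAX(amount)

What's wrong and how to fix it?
Bug: WHERE is evaluated per row; an aggregate over the whole table isn't defined there

Fix: Wrap MAX in a scalar subquery so WHERE compares against a single value

Corrected query:
SELECT account, amount FROM transactions WHERE amount = (SELECT MAX(amount) FROM transactions)

Result:
account | amount
--------+-------
ACC-105 | 4570.4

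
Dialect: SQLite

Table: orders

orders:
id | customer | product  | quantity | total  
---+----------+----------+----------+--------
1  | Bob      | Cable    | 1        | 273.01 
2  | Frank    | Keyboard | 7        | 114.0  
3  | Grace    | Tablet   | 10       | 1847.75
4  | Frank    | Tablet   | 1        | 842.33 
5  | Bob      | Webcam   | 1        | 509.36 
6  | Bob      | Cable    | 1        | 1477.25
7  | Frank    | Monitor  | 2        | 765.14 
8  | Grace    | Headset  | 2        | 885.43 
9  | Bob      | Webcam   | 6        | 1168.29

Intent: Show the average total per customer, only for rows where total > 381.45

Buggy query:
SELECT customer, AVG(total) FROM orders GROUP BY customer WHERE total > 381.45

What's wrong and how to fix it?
Bug: Row-level WHERE must come before GROUP BY in the clause order

Fix: Move the WHERE clause before GROUP BY

Corrected query:
SELECT customer, AVG(total) FROM orders WHERE total > 381.45 GROUP BY customer

Result:
customer | AVG(total) 
---------+------------
Bob      | 1051.633333
Frank    | 803.735    
Grace    | 1366.59    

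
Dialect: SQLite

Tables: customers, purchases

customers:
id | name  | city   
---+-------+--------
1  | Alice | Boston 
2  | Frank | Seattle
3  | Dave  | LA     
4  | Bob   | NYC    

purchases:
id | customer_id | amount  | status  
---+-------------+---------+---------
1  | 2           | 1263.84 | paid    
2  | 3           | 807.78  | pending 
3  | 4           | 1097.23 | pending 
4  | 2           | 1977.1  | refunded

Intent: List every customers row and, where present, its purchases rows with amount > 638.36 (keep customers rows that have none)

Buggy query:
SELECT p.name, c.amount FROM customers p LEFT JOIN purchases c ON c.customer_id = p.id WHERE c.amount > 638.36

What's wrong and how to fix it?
Bug: Filtering c.amount in WHERE discards the NULL rows produced by LEFT JOIN, turning it into an inner join

Fix: Move the right-table condition into the ON clause so unmatched parents are kept

Corrected query:
SELECT p.name, c.amount FROM customers p LEFT JOIN purchases c ON c.customer_id = p.id AND c.amount > 638.36

Result:
name  | amount 
------+--------
Alice | NULL   
Frank | 1263.84
Frank | 1977.1 
Dave  | 807.78 
Bob   | 1097.23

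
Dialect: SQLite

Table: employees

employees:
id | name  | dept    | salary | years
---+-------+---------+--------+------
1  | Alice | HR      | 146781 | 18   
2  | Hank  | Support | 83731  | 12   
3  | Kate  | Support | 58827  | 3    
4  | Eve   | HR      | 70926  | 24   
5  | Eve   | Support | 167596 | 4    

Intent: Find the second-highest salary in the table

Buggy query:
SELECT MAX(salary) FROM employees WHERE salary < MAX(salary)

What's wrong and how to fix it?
Bug: The inner MAX is an aggregate inside WHERE, which is not allowed

Fix: Put the inner MAX in a scalar subquery

Corrected query:
SELECT MAX(salary) FROM employees WHERE salary < (SELECT MAX(salary) FROM employees)

Result:
MAX(salary)
-----------
146781     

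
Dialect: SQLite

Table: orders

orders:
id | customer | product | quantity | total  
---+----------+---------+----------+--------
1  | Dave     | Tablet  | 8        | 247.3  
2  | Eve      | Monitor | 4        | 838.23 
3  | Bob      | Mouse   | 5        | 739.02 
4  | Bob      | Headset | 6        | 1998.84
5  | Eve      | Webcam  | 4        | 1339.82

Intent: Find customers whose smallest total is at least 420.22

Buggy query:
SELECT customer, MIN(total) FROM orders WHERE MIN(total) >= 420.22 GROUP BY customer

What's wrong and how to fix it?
Bug: MIN() in WHERE is a misuse of aggregate

Fix: Replace WHERE with HAVING after the GROUP BY

Corrected query:
SELECT customer, MIN(total) FROM orders GROUP BY customer HAVING MIN(total) >= 420.22

Result:
customer | MIN(total)
---------+-----------
Bob      | 739.02    
Eve      | 838.23    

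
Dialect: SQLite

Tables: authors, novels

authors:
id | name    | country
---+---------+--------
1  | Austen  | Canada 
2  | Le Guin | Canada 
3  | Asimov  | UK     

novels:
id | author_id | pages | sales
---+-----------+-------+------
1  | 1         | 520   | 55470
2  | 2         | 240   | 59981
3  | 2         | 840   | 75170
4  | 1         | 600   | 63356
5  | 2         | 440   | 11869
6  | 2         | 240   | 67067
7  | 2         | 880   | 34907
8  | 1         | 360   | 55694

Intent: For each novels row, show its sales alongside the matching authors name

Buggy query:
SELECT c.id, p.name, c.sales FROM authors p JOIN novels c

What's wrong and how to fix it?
Bug: JOIN with no ON clause produces a cartesian product; every novels row pairs with every authors row

Fix: Add ON c.author_id = p.id to the JOIN

Corrected query:
SELECT c.id, p.name, c.sales FROM authors p JOIN novels c ON c.author_id = p.id

Result:
id | name    | sales
---+---------+------
1  | Austen  | 55470
2  | Le Guin | 59981
3  | Le Guin | 75170
4  | Austen  | 63356
5  | Le Guin | 11869
6  | Le Guin | 67067
7  | Le Guin | 34907
8  | Austen  | 55694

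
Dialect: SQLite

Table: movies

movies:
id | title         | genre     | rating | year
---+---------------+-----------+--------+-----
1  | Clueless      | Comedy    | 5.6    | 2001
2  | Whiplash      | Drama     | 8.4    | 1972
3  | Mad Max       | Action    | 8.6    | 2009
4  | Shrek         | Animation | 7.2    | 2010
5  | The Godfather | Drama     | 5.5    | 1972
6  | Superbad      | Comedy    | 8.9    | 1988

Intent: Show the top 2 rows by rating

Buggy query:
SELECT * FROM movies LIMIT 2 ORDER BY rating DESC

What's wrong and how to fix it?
Bug: LIMIT must come after ORDER BY

Fix: Sort with ORDER BY, then apply LIMIT

Corrected query:
SELECT * FROM movies ORDER BY rating DESC LIMIT 2

Result:
id | title    | genre  | rating | year
---+----------+--------+--------+-----
6  | Superbad | Comedy | 8.9    | 1988
3  | Mad Max  | Action | 8.6    | 2009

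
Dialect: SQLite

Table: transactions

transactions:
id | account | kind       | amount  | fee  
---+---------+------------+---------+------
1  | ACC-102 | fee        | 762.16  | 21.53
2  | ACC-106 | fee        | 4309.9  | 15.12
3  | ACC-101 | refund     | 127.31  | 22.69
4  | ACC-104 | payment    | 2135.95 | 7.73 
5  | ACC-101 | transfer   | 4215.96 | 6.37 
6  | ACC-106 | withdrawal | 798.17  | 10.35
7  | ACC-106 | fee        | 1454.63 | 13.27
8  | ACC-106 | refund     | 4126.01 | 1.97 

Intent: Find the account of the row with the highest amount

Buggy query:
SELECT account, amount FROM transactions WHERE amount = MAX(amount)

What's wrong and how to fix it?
Bug: MAX(amount) is an aggregate and cannot be used directly in WHERE

Fix: Use a subquery: WHERE amount = (SELECT MAX(amount) FROM transactions)

Corrected query:
SELECT account, amount FROM transactions WHERE amount = (SELECT MAX(amount) FROM transactions)

Result:
account | amount
--------+-------
ACC-106 | 4309.9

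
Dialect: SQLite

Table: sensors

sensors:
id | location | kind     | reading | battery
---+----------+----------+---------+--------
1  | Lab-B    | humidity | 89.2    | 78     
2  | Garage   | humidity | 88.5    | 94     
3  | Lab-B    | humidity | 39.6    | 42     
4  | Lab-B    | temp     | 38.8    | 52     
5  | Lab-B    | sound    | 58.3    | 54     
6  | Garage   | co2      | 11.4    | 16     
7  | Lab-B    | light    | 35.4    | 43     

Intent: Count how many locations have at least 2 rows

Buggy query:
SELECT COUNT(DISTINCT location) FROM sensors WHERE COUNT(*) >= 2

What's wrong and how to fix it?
Bug: COUNT(*) cannot appear in WHERE; the per-group count doesn't exist yet

Fix: Use a subquery that GROUPs and filters with HAVING, then count its rows

Corrected query:
SELECT COUNT(*) FROM (SELECT location FROM sensors GROUP BY location HAVING COUNT(*) >= 2)

Result:
COUNT(*)
--------
2       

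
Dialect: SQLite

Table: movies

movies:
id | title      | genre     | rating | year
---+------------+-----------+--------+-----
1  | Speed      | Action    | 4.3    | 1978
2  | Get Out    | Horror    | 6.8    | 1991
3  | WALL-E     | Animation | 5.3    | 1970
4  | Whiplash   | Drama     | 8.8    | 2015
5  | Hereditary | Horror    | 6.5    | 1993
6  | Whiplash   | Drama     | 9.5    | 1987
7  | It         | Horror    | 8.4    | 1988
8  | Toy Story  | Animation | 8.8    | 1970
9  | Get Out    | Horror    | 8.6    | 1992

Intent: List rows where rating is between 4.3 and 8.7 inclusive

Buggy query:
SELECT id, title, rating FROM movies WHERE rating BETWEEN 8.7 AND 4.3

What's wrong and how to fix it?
Bug: The bounds are reversed; BETWEEN a AND b requires a <= b to match anything

Fix: Write BETWEEN 4.3 AND 8.7

Corrected query:
SELECT id, title, rating FROM movies WHERE rating BETWEEN 4.3 AND 8.7

Result:
id | title      | rating
---+------------+-------
1  | Speed      | 4.3   
2  | Get Out    | 6.8   
3  | WALL-E     | 5.3   
5  | Hereditary | 6.5   
7  | It         | 8.4   
9  | Get Out    | 8.6   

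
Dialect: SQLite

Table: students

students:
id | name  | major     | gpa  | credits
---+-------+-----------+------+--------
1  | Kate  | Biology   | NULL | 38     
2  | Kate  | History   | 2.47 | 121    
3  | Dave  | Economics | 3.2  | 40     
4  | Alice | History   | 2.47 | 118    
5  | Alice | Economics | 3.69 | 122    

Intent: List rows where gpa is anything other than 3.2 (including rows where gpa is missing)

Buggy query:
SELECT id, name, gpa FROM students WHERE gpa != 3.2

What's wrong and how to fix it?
Bug: Inequality against NULL is unknown, not true; rows with NULL are dropped

Fix: Add an explicit OR gpa IS NULL to include the missing-value rows

Corrected query:
SELECT id, name, gpa FROM students WHERE gpa != 3.2 OR gpa IS NULL

Result:
id | name  | gpa 
---+-------+-----
1  | Kate  | NULL
2  | Kate  | 2.47
4  | Alice | 2.47
5  | Alice | 3.69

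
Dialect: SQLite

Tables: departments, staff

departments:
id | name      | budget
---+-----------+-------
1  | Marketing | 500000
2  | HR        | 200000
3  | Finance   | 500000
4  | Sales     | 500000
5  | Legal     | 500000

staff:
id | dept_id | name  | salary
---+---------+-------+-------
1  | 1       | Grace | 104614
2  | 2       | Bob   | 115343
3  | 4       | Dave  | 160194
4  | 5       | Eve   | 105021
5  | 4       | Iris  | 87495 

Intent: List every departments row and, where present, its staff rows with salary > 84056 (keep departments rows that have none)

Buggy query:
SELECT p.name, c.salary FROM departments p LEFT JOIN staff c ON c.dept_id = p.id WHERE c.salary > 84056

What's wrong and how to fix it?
Bug: Filtering c.salary in WHERE discards the NULL rows produced by LEFT JOIN, turning it into an inner join

Fix: Put 'c.salary > 84056' in the JOIN's ON clause instead of WHERE

Corrected query:
SELECT p.name, c.salary FROM departments p LEFT JOIN staff c ON c.dept_id = p.id AND c.salary > 84056

Result:
name      | salary
----------+-------
Marketing | 104614
HR        | 115343
Finance   | NULL  
Sales     | 87495 
Sales     | 160194
Legal     | 105021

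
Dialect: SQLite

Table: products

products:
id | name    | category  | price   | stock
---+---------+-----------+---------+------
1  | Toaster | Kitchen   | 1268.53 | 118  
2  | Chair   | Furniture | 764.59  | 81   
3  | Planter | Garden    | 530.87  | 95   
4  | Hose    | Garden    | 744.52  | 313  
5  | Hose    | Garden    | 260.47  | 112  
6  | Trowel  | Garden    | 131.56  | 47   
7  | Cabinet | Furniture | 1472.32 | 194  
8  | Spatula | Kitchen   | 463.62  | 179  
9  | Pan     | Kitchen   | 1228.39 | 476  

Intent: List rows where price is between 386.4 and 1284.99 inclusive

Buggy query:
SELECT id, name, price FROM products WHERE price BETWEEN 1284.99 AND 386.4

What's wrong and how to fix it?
Bug: BETWEEN expects the lower bound first; with 1284.99 AND 386.4 the range is empty

Fix: Swap the bounds so the smaller value comes first

Corrected query:
SELECT id, name, price FROM products WHERE price BETWEEN 386.4 AND 1284.99

Result:
id | name    | price  
---+---------+--------
1  | Toaster | 1268.53
2  | Chair   | 764.59 
3  | Planter | 530.87 
4  | Hose    | 744.52 
8  | Spatula | 463.62 
9  | Pan     | 1228.39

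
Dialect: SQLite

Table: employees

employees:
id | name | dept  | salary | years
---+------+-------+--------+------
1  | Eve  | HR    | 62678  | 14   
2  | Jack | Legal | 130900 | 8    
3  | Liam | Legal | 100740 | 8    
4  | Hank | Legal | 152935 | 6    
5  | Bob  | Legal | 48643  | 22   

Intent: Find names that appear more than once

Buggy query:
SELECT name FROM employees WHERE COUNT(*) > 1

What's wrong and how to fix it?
Bug: COUNT(*) is an aggregate and cannot be used in WHERE

Fix: GROUP BY name, then filter groups with HAVING COUNT(*) > 1

Corrected query:
SELECT name FROM employees GROUP BY name HAVING COUNT(*) > 1

Result:
(no rows)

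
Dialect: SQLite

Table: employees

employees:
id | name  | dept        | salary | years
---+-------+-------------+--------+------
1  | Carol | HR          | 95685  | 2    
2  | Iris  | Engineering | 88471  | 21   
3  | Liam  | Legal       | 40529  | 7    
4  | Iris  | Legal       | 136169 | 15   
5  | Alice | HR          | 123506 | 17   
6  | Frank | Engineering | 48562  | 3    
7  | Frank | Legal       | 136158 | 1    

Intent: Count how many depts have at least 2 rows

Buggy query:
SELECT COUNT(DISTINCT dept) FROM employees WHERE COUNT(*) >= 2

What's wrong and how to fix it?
Bug: COUNT(*) cannot appear in WHERE; the per-group count doesn't exist yet

Fix: Use a subquery that GROUPs and filters with HAVING, then count its rows

Corrected query:
SELECT COUNT(*) FROM (SELECT dept FROM employees GROUP BY dept HAVING COUNT(*) >= 2)

Result:
COUNT(*)
--------
3       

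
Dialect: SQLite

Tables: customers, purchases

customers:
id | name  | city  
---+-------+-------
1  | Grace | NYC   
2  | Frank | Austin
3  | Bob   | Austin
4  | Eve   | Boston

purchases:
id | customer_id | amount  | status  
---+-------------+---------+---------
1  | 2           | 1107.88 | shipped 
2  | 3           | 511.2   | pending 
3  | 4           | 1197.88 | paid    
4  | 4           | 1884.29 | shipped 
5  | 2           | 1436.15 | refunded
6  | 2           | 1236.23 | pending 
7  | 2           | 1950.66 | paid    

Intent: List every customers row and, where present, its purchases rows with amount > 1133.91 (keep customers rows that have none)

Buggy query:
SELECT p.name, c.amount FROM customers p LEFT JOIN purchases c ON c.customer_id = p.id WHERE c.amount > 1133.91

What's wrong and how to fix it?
Bug: A WHERE condition on the right-hand table after LEFT JOIN drops unmatched parents

Fix: Put 'c.amount > 1133.91' in the JOIN's ON clause instead of WHERE

Corrected query:
SELECT p.name, c.amount FROM customers p LEFT JOIN purchases c ON c.customer_id = p.id AND c.amount > 1133.91

Result:
name  | amount 
------+--------
Grace | NULL   
Frank | 1236.23
Frank | 1436.15
Frank | 1950.66
Bob   | NULL   
Eve   | 1197.88
Eve   | 1884.29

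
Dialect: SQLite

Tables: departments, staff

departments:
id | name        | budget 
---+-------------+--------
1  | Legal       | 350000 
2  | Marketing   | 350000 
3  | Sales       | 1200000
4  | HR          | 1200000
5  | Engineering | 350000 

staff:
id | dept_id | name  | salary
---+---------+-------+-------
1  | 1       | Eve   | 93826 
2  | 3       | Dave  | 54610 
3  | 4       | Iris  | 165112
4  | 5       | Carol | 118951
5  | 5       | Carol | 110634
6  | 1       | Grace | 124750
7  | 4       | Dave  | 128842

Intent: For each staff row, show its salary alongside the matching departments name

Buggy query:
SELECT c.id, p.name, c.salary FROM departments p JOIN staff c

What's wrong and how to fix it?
Bug: Missing join condition: each staff row is matched to all departments rows instead of just its own

Fix: Add ON c.dept_id = p.id to the JOIN

Corrected query:
SELECT c.id, p.name, c.salary FROM departments p JOIN staff c ON c.dept_id = p.id

Result:
id | name        | salary
---+-------------+-------
1  | Legal       | 93826 
2  | Sales       | 54610 
3  | HR          | 165112
4  | Engineering | 118951
5  | Engineering | 110634
6  | Legal       | 124750
7  | HR          | 128842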